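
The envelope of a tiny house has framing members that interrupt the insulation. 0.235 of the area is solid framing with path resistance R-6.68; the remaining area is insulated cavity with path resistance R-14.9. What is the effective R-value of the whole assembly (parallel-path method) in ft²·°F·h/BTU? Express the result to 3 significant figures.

11.6 ft²·°F·h/BTU

U_eff = 0.765/14.9 + 0.235/6.68 = 0.05134 + 0.03518 = 0.08652
R_eff = 1/U_eff = 11.56 ft²·°F·h/BTU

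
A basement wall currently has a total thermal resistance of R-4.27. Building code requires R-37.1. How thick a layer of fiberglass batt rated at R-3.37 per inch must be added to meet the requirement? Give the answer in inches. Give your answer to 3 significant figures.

9.74 in

ΔR = 37.1 − 4.27 = 32.83 ft²·°F·h/BTU
L = ΔR / (R/in) = 32.83/3.37 = 9.742 in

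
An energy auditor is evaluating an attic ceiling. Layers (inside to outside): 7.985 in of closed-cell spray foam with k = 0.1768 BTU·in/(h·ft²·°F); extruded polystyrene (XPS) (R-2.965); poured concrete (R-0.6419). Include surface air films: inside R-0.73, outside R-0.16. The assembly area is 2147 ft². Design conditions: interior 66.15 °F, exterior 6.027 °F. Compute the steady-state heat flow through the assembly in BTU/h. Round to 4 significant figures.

2599 BTU/h

7.985/0.1768 = 45.164
R_total = 0.73 + 45.164 + 2.965 + 0.6419 + 0.16 = 49.661 ft²·°F·h/BTU
Q = A·ΔT/R = 2147 × (66.15 − 6.027) / 49.661 = 2599.3 BTU/h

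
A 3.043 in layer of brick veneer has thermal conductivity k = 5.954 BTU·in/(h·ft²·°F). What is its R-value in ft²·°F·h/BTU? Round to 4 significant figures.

0.5111 ft²·°F·h/BTU

R = L/k = 3.043/5.954 = 0.51108 ft²·°F·h/BTU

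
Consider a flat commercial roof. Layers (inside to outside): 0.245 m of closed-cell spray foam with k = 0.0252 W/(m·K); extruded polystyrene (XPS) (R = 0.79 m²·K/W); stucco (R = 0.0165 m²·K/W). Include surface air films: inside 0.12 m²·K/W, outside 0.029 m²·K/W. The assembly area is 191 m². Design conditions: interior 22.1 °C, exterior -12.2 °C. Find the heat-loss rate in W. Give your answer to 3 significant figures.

0.245/0.0252 = 9.722
R_total = 0.12 + 9.722 + 0.79 + 0.0165 + 0.029 = 10.68 m²·K/W
Q = A·ΔT/R = 191 × (22.1 − (-12.2)) / 10.68 = 613.5 W

614 W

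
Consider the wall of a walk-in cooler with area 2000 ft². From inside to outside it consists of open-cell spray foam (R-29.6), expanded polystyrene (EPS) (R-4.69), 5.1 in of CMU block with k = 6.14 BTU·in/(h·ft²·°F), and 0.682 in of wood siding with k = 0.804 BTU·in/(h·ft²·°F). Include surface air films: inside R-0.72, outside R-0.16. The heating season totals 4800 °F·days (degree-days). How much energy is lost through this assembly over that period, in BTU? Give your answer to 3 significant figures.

5.1/6.14 = 0.8306
0.682/0.804 = 0.8483
R_total = 0.72 + 29.6 + 4.69 + 0.8306 + 0.8483 + 0.16 = 36.85 ft²·°F·h/BTU
E = A × HDD × 24 / R = 2000 × 4800 × 24 / 36.85 = 6253000 BTU

6250000 BTU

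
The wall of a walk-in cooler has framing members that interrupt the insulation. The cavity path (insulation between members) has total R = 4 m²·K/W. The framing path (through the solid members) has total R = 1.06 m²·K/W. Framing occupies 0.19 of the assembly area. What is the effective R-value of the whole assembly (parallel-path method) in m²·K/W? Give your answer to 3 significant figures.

U_eff = 0.81/4 + 0.19/1.06 = 0.2025 + 0.1792 = 0.3817
R_eff = 1/U_eff = 2.62 m²·K/W

2.62 m²·K/W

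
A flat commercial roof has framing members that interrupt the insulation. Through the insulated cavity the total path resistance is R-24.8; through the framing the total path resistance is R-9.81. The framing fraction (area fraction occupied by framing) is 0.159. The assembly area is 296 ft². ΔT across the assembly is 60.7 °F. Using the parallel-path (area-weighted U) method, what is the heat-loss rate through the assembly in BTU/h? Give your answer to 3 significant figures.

901 BTU/h

U_eff = 0.841/24.8 + 0.159/9.81 = 0.03391 + 0.01621 = 0.05012
R_eff = 1/U_eff = 19.95 ft²·°F·h/BTU
Q = 296 × 60.7 / 19.95 = 900.5 BTU/h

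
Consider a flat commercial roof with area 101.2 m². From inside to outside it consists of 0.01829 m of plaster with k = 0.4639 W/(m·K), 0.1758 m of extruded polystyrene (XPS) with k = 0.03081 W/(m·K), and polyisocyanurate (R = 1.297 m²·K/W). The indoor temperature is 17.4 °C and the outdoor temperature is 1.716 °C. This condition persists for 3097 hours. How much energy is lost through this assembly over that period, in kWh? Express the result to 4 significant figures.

0.01829/0.4639 = 0.039427
0.1758/0.03081 = 5.7059
R_total = 0.039427 + 5.7059 + 1.297 = 7.0424 m²·K/W
Q = 101.2 × (17.4 − 1.716) / 7.0424 = 225.38 W
E = 225.38 W × 3097 h / 1000 = 698.01 kWh

698.0 kWh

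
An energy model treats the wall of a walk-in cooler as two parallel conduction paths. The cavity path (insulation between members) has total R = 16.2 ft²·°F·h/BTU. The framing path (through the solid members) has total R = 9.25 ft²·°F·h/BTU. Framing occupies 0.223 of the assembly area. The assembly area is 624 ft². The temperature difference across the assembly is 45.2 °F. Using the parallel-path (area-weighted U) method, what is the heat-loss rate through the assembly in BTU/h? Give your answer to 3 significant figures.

2030 BTU/h

U_eff = 0.777/16.2 + 0.223/9.25 = 0.04796 + 0.02411 = 0.07207
R_eff = 1/U_eff = 13.88 ft²·°F·h/BTU
Q = 624 × 45.2 / 13.88 = 2033 BTU/h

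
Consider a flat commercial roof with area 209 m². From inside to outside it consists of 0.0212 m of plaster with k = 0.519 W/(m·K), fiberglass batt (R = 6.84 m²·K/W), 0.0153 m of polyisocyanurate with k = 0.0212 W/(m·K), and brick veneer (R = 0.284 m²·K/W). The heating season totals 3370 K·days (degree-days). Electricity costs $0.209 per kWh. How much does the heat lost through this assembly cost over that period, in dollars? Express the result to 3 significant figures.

448 dollars

0.0212/0.519 = 0.04085
0.0153/0.0212 = 0.7217
R_total = 0.04085 + 6.84 + 0.7217 + 0.284 = 7.887 m²·K/W
E = A × HDD × 24 / R / 1000 = 209 × 3370 × 24 / 7.887 / 1000 = 2143 kWh
Cost = 2143 × 0.209 = $448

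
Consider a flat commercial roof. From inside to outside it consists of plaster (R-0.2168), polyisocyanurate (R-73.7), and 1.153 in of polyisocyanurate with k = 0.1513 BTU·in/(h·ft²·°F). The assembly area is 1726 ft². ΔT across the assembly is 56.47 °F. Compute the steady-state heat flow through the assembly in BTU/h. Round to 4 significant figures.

1195 BTU/h

1.153/0.1513 = 7.6206
R_total = 0.2168 + 73.7 + 7.6206 = 81.537 ft²·°F·h/BTU
Q = A·ΔT/R = 1726 × 56.47 / 81.537 = 1195.4 BTU/h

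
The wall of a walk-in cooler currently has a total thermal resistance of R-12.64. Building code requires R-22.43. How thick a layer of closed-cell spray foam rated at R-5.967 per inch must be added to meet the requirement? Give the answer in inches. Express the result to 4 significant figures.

1.641 in

ΔR = 22.43 − 12.64 = 9.79 ft²·°F·h/BTU
L = ΔR / (R/in) = 9.79/5.967 = 1.6407 in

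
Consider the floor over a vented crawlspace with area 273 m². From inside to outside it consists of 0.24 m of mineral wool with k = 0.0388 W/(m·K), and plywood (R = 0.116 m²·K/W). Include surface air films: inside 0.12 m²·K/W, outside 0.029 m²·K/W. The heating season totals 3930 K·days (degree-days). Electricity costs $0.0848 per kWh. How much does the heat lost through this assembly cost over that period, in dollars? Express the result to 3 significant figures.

0.24/0.0388 = 6.186
R_total = 0.12 + 6.186 + 0.116 + 0.029 = 6.451 m²·K/W
E = A × HDD × 24 / R / 1000 = 273 × 3930 × 24 / 6.451 / 1000 = 3992 kWh
Cost = 3992 × 0.0848 = $338.5

339 dollars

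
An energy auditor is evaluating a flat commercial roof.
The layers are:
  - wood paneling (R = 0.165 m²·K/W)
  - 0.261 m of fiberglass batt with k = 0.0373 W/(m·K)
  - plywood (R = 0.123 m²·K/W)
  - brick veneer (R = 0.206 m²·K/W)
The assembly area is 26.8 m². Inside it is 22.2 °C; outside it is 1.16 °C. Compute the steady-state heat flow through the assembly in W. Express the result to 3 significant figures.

0.261/0.0373 = 6.997
R_total = 0.165 + 6.997 + 0.123 + 0.206 = 7.491 m²·K/W
Q = A·ΔT/R = 26.8 × (22.2 − 1.16) / 7.491 = 75.27 W

75.3 W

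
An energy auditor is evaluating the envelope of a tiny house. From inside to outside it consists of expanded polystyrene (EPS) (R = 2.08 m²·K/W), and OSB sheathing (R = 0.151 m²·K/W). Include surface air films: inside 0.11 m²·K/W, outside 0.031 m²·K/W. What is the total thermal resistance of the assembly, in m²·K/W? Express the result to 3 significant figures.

R_total = 0.11 + 2.08 + 0.151 + 0.031 = 2.372 m²·K/W

2.37 m²·K/W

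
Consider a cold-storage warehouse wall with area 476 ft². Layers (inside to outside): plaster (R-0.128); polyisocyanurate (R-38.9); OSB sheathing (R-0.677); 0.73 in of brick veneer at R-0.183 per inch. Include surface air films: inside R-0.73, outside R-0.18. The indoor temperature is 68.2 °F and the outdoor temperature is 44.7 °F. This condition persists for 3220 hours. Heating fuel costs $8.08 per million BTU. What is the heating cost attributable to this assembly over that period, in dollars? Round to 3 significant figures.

7.14 dollars

0.73 × 0.183 = 0.1336
R_total = 0.73 + 0.128 + 38.9 + 0.677 + 0.1336 + 0.18 = 40.75 ft²·°F·h/BTU
Q = 476 × (68.2 − 44.7) / 40.75 = 274.5 BTU/h
E = 274.5 × 3220 = 883900 BTU
Cost = 883900/10⁶ × 8.08 = $7.142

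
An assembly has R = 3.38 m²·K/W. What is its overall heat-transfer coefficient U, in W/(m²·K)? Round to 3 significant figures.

0.296 W/(m²·K)

U = 1/R = 1/3.38 = 0.2959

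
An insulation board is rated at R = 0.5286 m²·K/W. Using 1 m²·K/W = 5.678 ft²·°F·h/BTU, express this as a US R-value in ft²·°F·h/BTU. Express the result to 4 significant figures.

3.001 ft²·°F·h/BTU

R_US = 0.5286 × 5.678 = 3.0014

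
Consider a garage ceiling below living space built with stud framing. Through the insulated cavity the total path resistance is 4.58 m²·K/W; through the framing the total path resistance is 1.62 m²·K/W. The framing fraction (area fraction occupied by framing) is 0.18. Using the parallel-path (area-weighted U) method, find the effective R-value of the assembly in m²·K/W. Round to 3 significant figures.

U_eff = 0.82/4.58 + 0.18/1.62 = 0.179 + 0.1111 = 0.2902
R_eff = 1/U_eff = 3.446 m²·K/W

3.45 m²·K/W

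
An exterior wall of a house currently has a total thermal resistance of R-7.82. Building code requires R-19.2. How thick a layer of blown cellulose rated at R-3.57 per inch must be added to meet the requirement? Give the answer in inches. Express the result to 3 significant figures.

ΔR = 19.2 − 7.82 = 11.38 ft²·°F·h/BTU
L = ΔR / (R/in) = 11.38/3.57 = 3.188 in

3.19 in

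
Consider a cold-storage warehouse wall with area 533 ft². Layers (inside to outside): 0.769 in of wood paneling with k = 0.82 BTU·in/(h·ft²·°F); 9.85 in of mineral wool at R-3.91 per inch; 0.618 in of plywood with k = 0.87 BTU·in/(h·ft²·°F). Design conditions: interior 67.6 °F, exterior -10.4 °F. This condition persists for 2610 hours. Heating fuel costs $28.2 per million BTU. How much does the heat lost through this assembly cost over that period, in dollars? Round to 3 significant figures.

0.769/0.82 = 0.9378
9.85 × 3.91 = 38.51
0.618/0.87 = 0.7103
R_total = 0.9378 + 38.51 + 0.7103 = 40.16 ft²·°F·h/BTU
Q = 533 × (67.6 − (-10.4)) / 40.16 = 1035 BTU/h
E = 1035 × 2610 = 2702000 BTU
Cost = 2702000/10⁶ × 28.2 = $76.19

76.2 dollars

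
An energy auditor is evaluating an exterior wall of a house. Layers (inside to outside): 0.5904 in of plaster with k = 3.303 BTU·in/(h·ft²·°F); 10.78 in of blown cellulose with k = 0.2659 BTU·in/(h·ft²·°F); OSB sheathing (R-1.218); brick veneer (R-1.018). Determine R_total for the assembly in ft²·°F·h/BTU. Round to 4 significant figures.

0.5904/3.303 = 0.17875
10.78/0.2659 = 40.542
R_total = 0.17875 + 40.542 + 1.218 + 1.018 = 42.956 ft²·°F·h/BTU

42.96 ft²·°F·h/BTU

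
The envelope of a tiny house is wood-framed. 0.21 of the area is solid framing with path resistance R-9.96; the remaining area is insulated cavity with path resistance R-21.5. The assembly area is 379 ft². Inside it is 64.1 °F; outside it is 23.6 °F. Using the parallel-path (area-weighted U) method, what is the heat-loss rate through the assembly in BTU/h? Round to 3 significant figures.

U_eff = 0.79/21.5 + 0.21/9.96 = 0.03674 + 0.02108 = 0.05783
R_eff = 1/U_eff = 17.29 ft²·°F·h/BTU
Q = 379 × (64.1 − 23.6) / 17.29 = 887.6 BTU/h

888 BTU/h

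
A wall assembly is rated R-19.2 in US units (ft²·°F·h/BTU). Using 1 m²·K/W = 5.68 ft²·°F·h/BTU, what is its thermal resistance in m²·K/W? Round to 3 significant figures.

3.38 m²·K/W

R_SI = 19.2/5.68 = 3.38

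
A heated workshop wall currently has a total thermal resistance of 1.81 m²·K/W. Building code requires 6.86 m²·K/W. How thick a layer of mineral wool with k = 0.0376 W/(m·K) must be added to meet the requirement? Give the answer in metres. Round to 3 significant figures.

0.190 m

ΔR = 6.86 − 1.81 = 5.05 m²·K/W
L = ΔR × k = 5.05 × 0.0376 = 0.1899 m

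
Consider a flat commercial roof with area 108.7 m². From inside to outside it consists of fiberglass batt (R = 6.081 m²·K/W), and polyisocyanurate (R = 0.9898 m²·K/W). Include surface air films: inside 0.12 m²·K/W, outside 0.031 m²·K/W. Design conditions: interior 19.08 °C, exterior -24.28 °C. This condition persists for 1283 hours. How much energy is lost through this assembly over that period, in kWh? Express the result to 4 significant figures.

837.3 kWh

R_total = 0.12 + 6.081 + 0.9898 + 0.031 = 7.2218 m²·K/W
Q = 108.7 × (19.08 − (-24.28)) / 7.2218 = 652.64 W
E = 652.64 W × 1283 h / 1000 = 837.34 kWh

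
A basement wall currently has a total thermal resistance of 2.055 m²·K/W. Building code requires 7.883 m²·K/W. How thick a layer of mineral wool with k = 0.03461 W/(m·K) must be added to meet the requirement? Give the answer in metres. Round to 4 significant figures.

ΔR = 7.883 − 2.055 = 5.828 m²·K/W
L = ΔR × k = 5.828 × 0.03461 = 0.20171 m

0.2017 m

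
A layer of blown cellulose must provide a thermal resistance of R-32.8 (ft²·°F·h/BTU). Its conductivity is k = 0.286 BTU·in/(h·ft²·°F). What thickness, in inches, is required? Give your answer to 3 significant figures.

L = R × k = 32.8 × 0.286 = 9.381 in

9.38 in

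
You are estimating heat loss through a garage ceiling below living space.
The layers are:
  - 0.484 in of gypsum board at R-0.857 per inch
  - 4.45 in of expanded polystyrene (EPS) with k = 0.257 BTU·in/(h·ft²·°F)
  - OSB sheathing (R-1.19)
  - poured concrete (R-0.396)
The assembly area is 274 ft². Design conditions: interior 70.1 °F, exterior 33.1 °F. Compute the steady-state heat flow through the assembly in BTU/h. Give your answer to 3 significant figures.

525 BTU/h

0.484 × 0.857 = 0.4148
4.45/0.257 = 17.32
R_total = 0.4148 + 17.32 + 1.19 + 0.396 = 19.32 ft²·°F·h/BTU
Q = A·ΔT/R = 274 × (70.1 − 33.1) / 19.32 = 524.9 BTU/h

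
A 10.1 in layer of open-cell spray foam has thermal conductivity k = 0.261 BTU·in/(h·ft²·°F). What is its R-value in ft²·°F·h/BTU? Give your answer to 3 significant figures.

R = L/k = 10.1/0.261 = 38.7 ft²·°F·h/BTU

38.7 ft²·°F·h/BTU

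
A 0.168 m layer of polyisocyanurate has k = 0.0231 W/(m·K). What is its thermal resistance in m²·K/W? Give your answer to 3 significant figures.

R = L/k = 0.168/0.0231 = 7.273 m²·K/W

7.27 m²·K/W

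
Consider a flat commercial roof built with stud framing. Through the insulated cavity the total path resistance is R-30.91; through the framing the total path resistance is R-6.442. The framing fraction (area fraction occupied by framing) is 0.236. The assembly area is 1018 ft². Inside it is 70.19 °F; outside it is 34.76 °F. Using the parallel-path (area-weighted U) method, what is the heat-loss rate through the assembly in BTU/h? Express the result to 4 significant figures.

U_eff = 0.764/30.91 + 0.236/6.442 = 0.024717 + 0.036635 = 0.061352
R_eff = 1/U_eff = 16.3 ft²·°F·h/BTU
Q = 1018 × (70.19 − 34.76) / 16.3 = 2212.8 BTU/h

2213 BTU/h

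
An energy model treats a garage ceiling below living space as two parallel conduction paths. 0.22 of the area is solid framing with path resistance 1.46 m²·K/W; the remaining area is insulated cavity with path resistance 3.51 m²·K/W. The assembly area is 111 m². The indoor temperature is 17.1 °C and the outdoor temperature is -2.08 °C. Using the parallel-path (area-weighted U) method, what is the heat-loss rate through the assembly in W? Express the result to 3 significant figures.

U_eff = 0.78/3.51 + 0.22/1.46 = 0.2222 + 0.1507 = 0.3729
R_eff = 1/U_eff = 2.682 m²·K/W
Q = 111 × (17.1 − (-2.08)) / 2.682 = 793.9 W

794 W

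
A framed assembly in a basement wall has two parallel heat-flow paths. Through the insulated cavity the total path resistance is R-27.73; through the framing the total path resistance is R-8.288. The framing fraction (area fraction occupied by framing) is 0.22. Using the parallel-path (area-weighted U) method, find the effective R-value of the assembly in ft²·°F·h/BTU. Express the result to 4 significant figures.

18.29 ft²·°F·h/BTU

U_eff = 0.78/27.73 + 0.22/8.288 = 0.028128 + 0.026544 = 0.054673
R_eff = 1/U_eff = 18.291 ft²·°F·h/BTU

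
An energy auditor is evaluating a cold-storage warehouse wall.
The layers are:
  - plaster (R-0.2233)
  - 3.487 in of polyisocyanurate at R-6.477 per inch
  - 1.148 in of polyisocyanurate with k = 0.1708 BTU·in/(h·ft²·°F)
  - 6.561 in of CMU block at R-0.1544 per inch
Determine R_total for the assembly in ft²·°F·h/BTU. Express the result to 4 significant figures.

3.487 × 6.477 = 22.585
1.148/0.1708 = 6.7213
6.561 × 0.1544 = 1.013
R_total = 0.2233 + 22.585 + 6.7213 + 1.013 = 30.543 ft²·°F·h/BTU

30.54 ft²·°F·h/BTU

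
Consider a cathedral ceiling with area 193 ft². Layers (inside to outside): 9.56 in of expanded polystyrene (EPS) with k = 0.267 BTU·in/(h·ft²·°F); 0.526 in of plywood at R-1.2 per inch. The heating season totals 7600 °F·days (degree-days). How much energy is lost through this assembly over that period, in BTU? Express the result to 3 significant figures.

9.56/0.267 = 35.81
0.526 × 1.2 = 0.6312
R_total = 35.81 + 0.6312 = 36.44 ft²·°F·h/BTU
E = A × HDD × 24 / R = 193 × 7600 × 24 / 36.44 = 966200 BTU

966000 BTU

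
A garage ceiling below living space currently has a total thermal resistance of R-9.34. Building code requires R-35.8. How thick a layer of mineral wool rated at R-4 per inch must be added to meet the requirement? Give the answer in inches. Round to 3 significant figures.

ΔR = 35.8 − 9.34 = 26.46 ft²·°F·h/BTU
L = ΔR / (R/in) = 26.46/4 = 6.615 in

6.61 in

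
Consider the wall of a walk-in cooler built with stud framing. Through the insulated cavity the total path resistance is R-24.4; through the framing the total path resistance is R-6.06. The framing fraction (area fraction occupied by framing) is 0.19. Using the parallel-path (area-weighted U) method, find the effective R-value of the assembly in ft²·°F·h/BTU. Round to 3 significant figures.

15.5 ft²·°F·h/BTU

U_eff = 0.81/24.4 + 0.19/6.06 = 0.0332 + 0.03135 = 0.06455
R_eff = 1/U_eff = 15.49 ft²·°F·h/BTU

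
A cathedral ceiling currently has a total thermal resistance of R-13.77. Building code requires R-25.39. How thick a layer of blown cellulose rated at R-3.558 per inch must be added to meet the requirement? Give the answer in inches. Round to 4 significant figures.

3.266 in

ΔR = 25.39 − 13.77 = 11.62 ft²·°F·h/BTU
L = ΔR / (R/in) = 11.62/3.558 = 3.2659 in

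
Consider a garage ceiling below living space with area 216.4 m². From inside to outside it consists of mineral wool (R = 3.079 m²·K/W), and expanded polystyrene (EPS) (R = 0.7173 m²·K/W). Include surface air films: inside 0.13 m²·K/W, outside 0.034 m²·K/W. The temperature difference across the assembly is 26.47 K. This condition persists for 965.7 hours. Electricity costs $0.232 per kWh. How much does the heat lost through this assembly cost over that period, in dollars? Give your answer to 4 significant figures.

R_total = 0.13 + 3.079 + 0.7173 + 0.034 = 3.9603 m²·K/W
Q = 216.4 × 26.47 / 3.9603 = 1446.4 W
E = 1446.4 W × 965.7 h / 1000 = 1396.8 kWh
Cost = 1396.8 × 0.232 = $324.05

324.1 dollars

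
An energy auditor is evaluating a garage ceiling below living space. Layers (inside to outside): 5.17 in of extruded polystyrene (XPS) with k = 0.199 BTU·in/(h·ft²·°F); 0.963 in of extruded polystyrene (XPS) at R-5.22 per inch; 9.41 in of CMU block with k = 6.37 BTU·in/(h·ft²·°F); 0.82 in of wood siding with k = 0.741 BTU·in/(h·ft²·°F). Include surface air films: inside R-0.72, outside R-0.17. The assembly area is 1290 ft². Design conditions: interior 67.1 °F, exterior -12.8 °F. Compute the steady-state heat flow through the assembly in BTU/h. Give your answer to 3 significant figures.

5.17/0.199 = 25.98
0.963 × 5.22 = 5.027
9.41/6.37 = 1.477
0.82/0.741 = 1.107
R_total = 0.72 + 25.98 + 5.027 + 1.477 + 1.107 + 0.17 = 34.48 ft²·°F·h/BTU
Q = A·ΔT/R = 1290 × (67.1 − (-12.8)) / 34.48 = 2989 BTU/h

2990 BTU/h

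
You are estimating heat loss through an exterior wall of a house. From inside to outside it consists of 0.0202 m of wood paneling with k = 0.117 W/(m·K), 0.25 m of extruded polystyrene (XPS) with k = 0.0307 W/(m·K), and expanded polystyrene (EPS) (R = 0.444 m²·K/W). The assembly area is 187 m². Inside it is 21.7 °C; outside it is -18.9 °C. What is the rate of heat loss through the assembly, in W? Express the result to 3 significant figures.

867 W

0.0202/0.117 = 0.1726
0.25/0.0307 = 8.143
R_total = 0.1726 + 8.143 + 0.444 = 8.76 m²·K/W
Q = A·ΔT/R = 187 × (21.7 − (-18.9)) / 8.76 = 866.7 W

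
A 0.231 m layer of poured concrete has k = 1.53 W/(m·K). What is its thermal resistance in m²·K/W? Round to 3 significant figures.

R = L/k = 0.231/1.53 = 0.151 m²·K/W

0.151 m²·K/W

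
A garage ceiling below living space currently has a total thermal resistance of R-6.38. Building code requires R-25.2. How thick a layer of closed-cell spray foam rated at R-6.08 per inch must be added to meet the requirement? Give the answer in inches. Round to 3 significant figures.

3.10 in

ΔR = 25.2 − 6.38 = 18.82 ft²·°F·h/BTU
L = ΔR / (R/in) = 18.82/6.08 = 3.095 in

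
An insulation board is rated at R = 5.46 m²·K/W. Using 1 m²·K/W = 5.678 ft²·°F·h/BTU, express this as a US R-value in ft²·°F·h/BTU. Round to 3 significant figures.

R_US = 5.46 × 5.678 = 31

31.0 ft²·°F·h/BTU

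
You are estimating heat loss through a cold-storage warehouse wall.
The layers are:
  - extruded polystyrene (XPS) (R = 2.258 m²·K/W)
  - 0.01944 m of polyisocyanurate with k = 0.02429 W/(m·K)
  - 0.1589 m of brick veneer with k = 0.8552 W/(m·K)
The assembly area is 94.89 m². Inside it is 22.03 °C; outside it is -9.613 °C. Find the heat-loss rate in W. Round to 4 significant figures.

925.5 W

0.01944/0.02429 = 0.80033
0.1589/0.8552 = 0.1858
R_total = 2.258 + 0.80033 + 0.1858 = 3.2441 m²·K/W
Q = A·ΔT/R = 94.89 × (22.03 − (-9.613)) / 3.2441 = 925.55 W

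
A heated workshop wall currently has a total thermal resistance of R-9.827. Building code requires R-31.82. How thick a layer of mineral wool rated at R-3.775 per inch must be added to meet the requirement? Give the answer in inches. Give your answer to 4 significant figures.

ΔR = 31.82 − 9.827 = 21.993 ft²·°F·h/BTU
L = ΔR / (R/in) = 21.993/3.775 = 5.826 in

5.826 in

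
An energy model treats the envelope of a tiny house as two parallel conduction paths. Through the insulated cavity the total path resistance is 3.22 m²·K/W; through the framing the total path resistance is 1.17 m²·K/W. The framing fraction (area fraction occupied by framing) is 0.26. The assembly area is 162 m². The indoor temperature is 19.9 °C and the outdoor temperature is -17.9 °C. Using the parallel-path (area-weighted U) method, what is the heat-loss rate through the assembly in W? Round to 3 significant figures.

2770 W

U_eff = 0.74/3.22 + 0.26/1.17 = 0.2298 + 0.2222 = 0.452
R_eff = 1/U_eff = 2.212 m²·K/W
Q = 162 × (19.9 − (-17.9)) / 2.212 = 2768 W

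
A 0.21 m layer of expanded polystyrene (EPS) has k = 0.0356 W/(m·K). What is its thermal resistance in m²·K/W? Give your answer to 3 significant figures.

5.90 m²·K/W

R = L/k = 0.21/0.0356 = 5.899 m²·K/W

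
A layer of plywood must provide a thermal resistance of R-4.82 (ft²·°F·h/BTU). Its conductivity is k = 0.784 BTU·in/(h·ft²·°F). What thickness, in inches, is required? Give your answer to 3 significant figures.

L = R × k = 4.82 × 0.784 = 3.779 in

3.78 in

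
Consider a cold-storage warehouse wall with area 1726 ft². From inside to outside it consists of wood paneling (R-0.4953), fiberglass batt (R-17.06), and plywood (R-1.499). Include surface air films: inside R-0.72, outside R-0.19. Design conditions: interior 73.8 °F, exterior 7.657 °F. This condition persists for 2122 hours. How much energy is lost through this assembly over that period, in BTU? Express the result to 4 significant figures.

R_total = 0.72 + 0.4953 + 17.06 + 1.499 + 0.19 = 19.964 ft²·°F·h/BTU
Q = 1726 × (73.8 − 7.657) / 19.964 = 5718.3 BTU/h
E = 5718.3 × 2122 = 12134000 BTU

12130000 BTU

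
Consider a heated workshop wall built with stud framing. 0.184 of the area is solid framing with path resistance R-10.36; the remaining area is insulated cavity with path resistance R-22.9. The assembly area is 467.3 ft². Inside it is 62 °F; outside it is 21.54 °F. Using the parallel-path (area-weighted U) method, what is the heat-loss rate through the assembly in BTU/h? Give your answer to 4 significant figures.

1010 BTU/h

U_eff = 0.816/22.9 + 0.184/10.36 = 0.035633 + 0.017761 = 0.053394
R_eff = 1/U_eff = 18.729 ft²·°F·h/BTU
Q = 467.3 × (62 − 21.54) / 18.729 = 1009.5 BTU/h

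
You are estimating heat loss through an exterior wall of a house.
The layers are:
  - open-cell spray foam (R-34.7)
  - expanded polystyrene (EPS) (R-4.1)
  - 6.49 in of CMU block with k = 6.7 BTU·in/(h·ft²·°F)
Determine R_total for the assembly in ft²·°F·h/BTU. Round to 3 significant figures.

39.8 ft²·°F·h/BTU

6.49/6.7 = 0.9687
R_total = 34.7 + 4.1 + 0.9687 = 39.77 ft²·°F·h/BTU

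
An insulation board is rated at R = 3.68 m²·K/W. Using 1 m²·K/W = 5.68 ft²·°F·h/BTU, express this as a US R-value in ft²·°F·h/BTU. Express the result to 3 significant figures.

R_US = 3.68 × 5.68 = 20.9

20.9 ft²·°F·h/BTU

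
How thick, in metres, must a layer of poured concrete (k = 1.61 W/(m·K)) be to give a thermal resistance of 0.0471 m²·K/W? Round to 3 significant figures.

L = R·k = 0.0471 × 1.61 = 0.07583 m

0.0758 m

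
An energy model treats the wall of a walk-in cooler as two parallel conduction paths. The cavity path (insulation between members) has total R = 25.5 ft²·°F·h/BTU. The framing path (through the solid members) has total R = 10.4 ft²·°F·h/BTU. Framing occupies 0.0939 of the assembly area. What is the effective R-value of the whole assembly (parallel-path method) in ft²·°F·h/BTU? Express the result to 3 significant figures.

U_eff = 0.9061/25.5 + 0.0939/10.4 = 0.03553 + 0.009029 = 0.04456
R_eff = 1/U_eff = 22.44 ft²·°F·h/BTU

22.4 ft²·°F·h/BTU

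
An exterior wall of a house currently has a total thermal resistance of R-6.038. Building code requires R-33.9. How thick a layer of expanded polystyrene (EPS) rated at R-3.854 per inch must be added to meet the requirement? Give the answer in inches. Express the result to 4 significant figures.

7.229 in

ΔR = 33.9 − 6.038 = 27.862 ft²·°F·h/BTU
L = ΔR / (R/in) = 27.862/3.854 = 7.2294 in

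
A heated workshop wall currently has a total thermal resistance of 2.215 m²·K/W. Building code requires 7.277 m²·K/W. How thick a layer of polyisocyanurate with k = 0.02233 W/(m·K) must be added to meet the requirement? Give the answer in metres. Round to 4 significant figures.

ΔR = 7.277 − 2.215 = 5.062 m²·K/W
L = ΔR × k = 5.062 × 0.02233 = 0.11303 m

0.1130 m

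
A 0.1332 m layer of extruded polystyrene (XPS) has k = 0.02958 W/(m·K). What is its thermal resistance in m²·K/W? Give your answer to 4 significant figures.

R = L/k = 0.1332/0.02958 = 4.503 m²·K/W

4.503 m²·K/W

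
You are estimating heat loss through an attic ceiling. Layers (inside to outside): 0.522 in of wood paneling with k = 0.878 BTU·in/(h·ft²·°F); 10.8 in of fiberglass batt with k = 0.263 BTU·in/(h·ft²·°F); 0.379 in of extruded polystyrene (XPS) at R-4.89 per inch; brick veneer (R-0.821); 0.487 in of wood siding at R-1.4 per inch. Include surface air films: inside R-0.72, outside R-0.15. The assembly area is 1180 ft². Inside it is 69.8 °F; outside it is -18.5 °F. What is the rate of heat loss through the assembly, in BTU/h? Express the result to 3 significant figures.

2270 BTU/h

0.522/0.878 = 0.5945
10.8/0.263 = 41.06
0.379 × 4.89 = 1.853
0.487 × 1.4 = 0.6818
R_total = 0.72 + 0.5945 + 41.06 + 1.853 + 0.821 + 0.6818 + 0.15 = 45.89 ft²·°F·h/BTU
Q = A·ΔT/R = 1180 × (69.8 − (-18.5)) / 45.89 = 2271 BTU/h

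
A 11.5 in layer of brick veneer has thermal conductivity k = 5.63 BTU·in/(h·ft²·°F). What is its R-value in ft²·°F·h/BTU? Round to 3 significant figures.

R = L/k = 11.5/5.63 = 2.043 ft²·°F·h/BTU

2.04 ft²·°F·h/BTU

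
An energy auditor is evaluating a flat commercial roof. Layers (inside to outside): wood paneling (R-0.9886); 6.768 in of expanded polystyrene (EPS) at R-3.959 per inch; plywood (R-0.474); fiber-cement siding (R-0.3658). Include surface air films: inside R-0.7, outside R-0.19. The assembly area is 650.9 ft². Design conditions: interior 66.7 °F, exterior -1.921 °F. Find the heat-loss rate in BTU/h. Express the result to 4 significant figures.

1513 BTU/h

6.768 × 3.959 = 26.795
R_total = 0.7 + 0.9886 + 26.795 + 0.474 + 0.3658 + 0.19 = 29.513 ft²·°F·h/BTU
Q = A·ΔT/R = 650.9 × (66.7 − (-1.921)) / 29.513 = 1513.4 BTU/h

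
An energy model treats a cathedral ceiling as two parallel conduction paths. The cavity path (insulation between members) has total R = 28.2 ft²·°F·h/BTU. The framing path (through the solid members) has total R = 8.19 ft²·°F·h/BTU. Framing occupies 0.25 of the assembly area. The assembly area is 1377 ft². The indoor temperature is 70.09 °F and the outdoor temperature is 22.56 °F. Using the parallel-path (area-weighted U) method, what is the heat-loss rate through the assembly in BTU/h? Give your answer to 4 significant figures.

U_eff = 0.75/28.2 + 0.25/8.19 = 0.026596 + 0.030525 = 0.057121
R_eff = 1/U_eff = 17.507 ft²·°F·h/BTU
Q = 1377 × (70.09 − 22.56) / 17.507 = 3738.5 BTU/h

3738 BTU/h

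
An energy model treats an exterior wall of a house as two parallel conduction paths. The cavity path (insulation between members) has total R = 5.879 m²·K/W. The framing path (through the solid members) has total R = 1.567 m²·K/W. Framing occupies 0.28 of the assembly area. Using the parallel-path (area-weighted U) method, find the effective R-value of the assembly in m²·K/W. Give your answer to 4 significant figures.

U_eff = 0.72/5.879 + 0.28/1.567 = 0.12247 + 0.17869 = 0.30116
R_eff = 1/U_eff = 3.3205 m²·K/W

3.321 m²·K/W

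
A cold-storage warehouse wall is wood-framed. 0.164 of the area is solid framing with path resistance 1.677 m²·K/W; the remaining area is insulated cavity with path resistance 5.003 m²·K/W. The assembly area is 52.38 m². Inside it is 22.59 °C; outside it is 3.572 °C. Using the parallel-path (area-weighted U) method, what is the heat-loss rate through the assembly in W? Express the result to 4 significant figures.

U_eff = 0.836/5.003 + 0.164/1.677 = 0.1671 + 0.097794 = 0.26489
R_eff = 1/U_eff = 3.7751 m²·K/W
Q = 52.38 × (22.59 − 3.572) / 3.7751 = 263.88 W

263.9 W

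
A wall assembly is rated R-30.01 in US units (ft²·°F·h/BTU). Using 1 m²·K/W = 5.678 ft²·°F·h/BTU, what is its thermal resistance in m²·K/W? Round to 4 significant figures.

R_SI = 30.01/5.678 = 5.2853

5.285 m²·K/W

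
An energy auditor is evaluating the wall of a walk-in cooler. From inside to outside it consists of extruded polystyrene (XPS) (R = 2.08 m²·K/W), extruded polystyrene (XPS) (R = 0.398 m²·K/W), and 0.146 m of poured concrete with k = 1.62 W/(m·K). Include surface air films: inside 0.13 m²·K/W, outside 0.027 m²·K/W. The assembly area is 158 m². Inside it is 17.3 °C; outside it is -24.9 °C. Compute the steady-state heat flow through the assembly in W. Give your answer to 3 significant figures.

2450 W

0.146/1.62 = 0.09012
R_total = 0.13 + 2.08 + 0.398 + 0.09012 + 0.027 = 2.725 m²·K/W
Q = A·ΔT/R = 158 × (17.3 − (-24.9)) / 2.725 = 2447 W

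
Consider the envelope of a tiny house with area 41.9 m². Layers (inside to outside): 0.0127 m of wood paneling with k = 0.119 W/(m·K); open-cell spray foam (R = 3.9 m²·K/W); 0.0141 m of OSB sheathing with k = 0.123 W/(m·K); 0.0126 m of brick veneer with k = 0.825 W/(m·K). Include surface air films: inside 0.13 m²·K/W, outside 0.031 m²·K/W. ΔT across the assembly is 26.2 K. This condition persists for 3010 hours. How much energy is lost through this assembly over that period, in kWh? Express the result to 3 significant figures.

0.0127/0.119 = 0.1067
0.0141/0.123 = 0.1146
0.0126/0.825 = 0.01527
R_total = 0.13 + 0.1067 + 3.9 + 0.1146 + 0.01527 + 0.031 = 4.298 m²·K/W
Q = 41.9 × 26.2 / 4.298 = 255.4 W
E = 255.4 W × 3010 h / 1000 = 768.9 kWh

769 kWh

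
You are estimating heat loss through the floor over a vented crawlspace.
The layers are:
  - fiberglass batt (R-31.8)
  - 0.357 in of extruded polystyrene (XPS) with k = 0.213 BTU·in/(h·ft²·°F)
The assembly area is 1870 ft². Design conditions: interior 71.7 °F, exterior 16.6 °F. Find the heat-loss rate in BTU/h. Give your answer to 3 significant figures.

3080 BTU/h

0.357/0.213 = 1.676
R_total = 31.8 + 1.676 = 33.48 ft²·°F·h/BTU
Q = A·ΔT/R = 1870 × (71.7 − 16.6) / 33.48 = 3078 BTU/h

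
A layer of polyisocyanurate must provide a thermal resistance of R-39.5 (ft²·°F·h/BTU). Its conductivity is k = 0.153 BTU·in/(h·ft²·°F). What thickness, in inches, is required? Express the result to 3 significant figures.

6.04 in

L = R × k = 39.5 × 0.153 = 6.043 in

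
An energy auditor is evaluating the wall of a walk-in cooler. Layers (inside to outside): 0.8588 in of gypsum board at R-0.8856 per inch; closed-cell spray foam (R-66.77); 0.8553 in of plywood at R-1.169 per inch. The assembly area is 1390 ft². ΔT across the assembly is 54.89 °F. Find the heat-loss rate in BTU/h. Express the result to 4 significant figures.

0.8588 × 0.8856 = 0.76055
0.8553 × 1.169 = 0.99985
R_total = 0.76055 + 66.77 + 0.99985 = 68.53 ft²·°F·h/BTU
Q = A·ΔT/R = 1390 × 54.89 / 68.53 = 1113.3 BTU/h

1113 BTU/h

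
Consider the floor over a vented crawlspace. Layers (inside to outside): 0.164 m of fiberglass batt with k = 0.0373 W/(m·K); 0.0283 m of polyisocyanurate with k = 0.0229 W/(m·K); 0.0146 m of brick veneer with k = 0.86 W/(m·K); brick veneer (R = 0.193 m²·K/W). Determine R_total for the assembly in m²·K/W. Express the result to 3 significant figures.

5.84 m²·K/W

0.164/0.0373 = 4.397
0.0283/0.0229 = 1.236
0.0146/0.86 = 0.01698
R_total = 4.397 + 1.236 + 0.01698 + 0.193 = 5.843 m²·K/W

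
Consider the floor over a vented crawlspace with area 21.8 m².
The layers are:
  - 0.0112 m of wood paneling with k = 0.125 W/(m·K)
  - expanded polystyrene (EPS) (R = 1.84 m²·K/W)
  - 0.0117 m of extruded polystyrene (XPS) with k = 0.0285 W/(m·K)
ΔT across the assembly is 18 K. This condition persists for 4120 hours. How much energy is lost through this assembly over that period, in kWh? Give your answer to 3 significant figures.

0.0112/0.125 = 0.0896
0.0117/0.0285 = 0.4105
R_total = 0.0896 + 1.84 + 0.4105 = 2.34 m²·K/W
Q = 21.8 × 18 / 2.34 = 167.7 W
E = 167.7 W × 4120 h / 1000 = 690.9 kWh

691 kWh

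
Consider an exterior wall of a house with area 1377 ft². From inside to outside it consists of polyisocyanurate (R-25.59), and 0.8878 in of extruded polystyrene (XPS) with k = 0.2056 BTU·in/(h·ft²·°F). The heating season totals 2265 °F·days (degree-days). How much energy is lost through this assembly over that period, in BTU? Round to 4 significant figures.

0.8878/0.2056 = 4.3181
R_total = 25.59 + 4.3181 = 29.908 ft²·°F·h/BTU
E = A × HDD × 24 / R = 1377 × 2265 × 24 / 29.908 = 2502800 BTU

2503000 BTU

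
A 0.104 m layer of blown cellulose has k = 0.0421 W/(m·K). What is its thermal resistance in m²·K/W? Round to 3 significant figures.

2.47 m²·K/W

R = L/k = 0.104/0.0421 = 2.47 m²·K/W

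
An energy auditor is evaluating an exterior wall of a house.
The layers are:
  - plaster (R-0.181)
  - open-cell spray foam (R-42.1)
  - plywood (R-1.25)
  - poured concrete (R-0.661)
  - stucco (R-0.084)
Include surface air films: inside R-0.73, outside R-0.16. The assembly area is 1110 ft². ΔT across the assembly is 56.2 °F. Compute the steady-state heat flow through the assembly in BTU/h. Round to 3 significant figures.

1380 BTU/h

R_total = 0.73 + 0.181 + 42.1 + 1.25 + 0.661 + 0.084 + 0.16 = 45.17 ft²·°F·h/BTU
Q = A·ΔT/R = 1110 × 56.2 / 45.17 = 1381 BTU/h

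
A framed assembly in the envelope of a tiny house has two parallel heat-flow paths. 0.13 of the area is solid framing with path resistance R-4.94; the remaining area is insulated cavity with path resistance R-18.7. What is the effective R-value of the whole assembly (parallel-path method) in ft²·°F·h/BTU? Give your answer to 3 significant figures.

13.7 ft²·°F·h/BTU

U_eff = 0.87/18.7 + 0.13/4.94 = 0.04652 + 0.02632 = 0.07284
R_eff = 1/U_eff = 13.73 ft²·°F·h/BTU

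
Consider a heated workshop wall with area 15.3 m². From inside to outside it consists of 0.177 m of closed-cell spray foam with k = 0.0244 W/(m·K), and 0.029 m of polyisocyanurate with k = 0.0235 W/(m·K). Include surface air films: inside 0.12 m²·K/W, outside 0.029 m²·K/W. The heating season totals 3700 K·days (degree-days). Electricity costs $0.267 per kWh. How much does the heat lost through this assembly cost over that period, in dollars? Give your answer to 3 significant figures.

42.0 dollars

0.177/0.0244 = 7.254
0.029/0.0235 = 1.234
R_total = 0.12 + 7.254 + 1.234 + 0.029 = 8.637 m²·K/W
E = A × HDD × 24 / R / 1000 = 15.3 × 3700 × 24 / 8.637 / 1000 = 157.3 kWh
Cost = 157.3 × 0.267 = $42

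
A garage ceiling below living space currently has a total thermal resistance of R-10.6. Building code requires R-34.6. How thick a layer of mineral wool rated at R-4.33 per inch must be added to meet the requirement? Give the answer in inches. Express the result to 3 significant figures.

5.54 in

ΔR = 34.6 − 10.6 = 24 ft²·°F·h/BTU
L = ΔR / (R/in) = 24/4.33 = 5.543 in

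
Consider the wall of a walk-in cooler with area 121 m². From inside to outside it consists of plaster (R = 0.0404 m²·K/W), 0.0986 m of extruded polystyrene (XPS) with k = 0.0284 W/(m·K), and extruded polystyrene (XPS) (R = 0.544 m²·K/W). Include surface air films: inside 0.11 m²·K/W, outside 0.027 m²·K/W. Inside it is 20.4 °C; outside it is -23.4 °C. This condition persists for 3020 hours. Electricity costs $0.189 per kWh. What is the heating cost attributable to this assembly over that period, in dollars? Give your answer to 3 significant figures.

0.0986/0.0284 = 3.472
R_total = 0.11 + 0.0404 + 3.472 + 0.544 + 0.027 = 4.193 m²·K/W
Q = 121 × (20.4 − (-23.4)) / 4.193 = 1264 W
E = 1264 W × 3020 h / 1000 = 3817 kWh
Cost = 3817 × 0.189 = $721.4

721 dollars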